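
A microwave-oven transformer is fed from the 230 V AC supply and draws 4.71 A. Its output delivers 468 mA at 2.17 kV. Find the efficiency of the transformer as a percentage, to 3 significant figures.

P_in = 230 × 4.71 = 1083.30 W.
P_out = 2170 × 0.468 = 1015.56 W.
η = P_out/P_in = 1015.56/1083.30 = 0.937.

η ≈ 93.7%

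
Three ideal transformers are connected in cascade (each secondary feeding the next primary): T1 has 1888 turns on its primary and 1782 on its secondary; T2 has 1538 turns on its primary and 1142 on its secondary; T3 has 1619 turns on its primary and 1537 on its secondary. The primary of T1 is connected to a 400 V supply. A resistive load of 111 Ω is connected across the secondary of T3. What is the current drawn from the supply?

I_supply ≈ 1.60 A

Secondary of T1: V = 400.00 × 1782/1888 = 377.54 V.
Secondary of T2: V = 377.54 × 1142/1538 = 280.33 V.
Secondary of T3: V = 280.33 × 1537/1619 = 266.14 V.
I_load = 266.14/111 = 2.3976 A, so P_out = 266.14 × 2.3976 = 638.09 W.
All ideal ⇒ P_in = P_out, so I_supply = 638.09/400 = 1.60 A.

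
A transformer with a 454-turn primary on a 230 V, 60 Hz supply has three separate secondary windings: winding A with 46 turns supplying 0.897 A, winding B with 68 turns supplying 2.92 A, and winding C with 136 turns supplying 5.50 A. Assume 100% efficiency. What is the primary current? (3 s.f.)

V_A = 230 × 46/454 = 23.304 V; V_B = 230 × 68/454 = 34.449 V; V_C = 230 × 136/454 = 68.899 V.
P_out = V_A I_A + V_B I_B + V_C I_C = 23.304×0.897 + 34.449×2.92 + 68.899×5.50 = 20.904 + 100.59 + 378.94 = 500.44 W.
Ideal ⇒ P_in = P_out, so I_p = P_out/V_p = 500.44/230 = 2.18 A.

I_p ≈ 2.18 A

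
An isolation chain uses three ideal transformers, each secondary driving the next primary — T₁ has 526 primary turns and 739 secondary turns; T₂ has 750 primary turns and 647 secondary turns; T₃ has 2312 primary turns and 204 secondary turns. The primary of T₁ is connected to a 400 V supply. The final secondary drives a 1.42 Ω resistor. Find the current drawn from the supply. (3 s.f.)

I_supply ≈ 3.22 A

Secondary of T₁: V = 400.00 × 739/526 = 561.98 V.
Secondary of T₂: V = 561.98 × 647/750 = 484.80 V.
Secondary of T₃: V = 484.80 × 204/2312 = 42.776 V.
I_load = 42.776/1.42 = 30.124 A, so P_out = 42.776 × 30.124 = 1288.6 W.
All ideal ⇒ P_in = P_out, so I_supply = 1288.6/400 = 3.22 A.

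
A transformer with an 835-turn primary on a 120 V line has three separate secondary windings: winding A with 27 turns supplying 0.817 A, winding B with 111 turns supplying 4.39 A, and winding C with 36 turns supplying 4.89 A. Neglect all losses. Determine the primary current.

I_p ≈ 0.821 A

V_A = 120 × 27/835 = 3.8802 V; V_B = 120 × 111/835 = 15.952 V; V_C = 120 × 36/835 = 5.1737 V.
P_out = V_A I_A + V_B I_B + V_C I_C = 3.8802×0.817 + 15.952×4.39 + 5.1737×4.89 = 3.1702 + 70.030 + 25.299 = 98.499 W.
Ideal ⇒ P_in = P_out, so I_p = P_out/V_p = 98.499/120 = 0.821 A.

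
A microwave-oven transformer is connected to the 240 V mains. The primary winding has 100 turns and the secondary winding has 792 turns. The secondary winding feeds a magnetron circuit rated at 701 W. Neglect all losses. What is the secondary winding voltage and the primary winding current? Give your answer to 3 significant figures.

V_s ≈ 1900 V, I_p ≈ 2.92 A

V_s = V_p × N_s/N_p = 240 × 792/100 = 1900.8 V.
I_s = P/V_s = 701/1900.8 = 0.36879 A.
I_p = I_s × N_s/N_p = 0.36879 × 792/100 = 2.92 A.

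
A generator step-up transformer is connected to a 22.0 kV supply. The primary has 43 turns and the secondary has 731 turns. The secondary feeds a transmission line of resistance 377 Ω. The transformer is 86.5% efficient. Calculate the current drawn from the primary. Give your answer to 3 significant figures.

V_s = 22000 × 731/43 = 374000 V.
I_s = V_s/R = 374000/377 = 992.04 A.
P_out = V_s I_s = 374000 × 992.04 = 3.7102×10^8 W.
P_in = P_out/η = 3.7102×10^8/0.865 = 4.2893×10^8 W.
I_p = P_in/V_p = 4.2893×10^8/22000 = 19500 A.

I_p ≈ 19500 A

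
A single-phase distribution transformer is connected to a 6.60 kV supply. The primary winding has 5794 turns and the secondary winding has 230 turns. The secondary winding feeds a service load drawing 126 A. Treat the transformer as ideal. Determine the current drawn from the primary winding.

I_p ≈ 5.00 A

For an ideal transformer I_p N_p = I_s N_s, so I_p = 126 × 230/5794 = 5.00 A.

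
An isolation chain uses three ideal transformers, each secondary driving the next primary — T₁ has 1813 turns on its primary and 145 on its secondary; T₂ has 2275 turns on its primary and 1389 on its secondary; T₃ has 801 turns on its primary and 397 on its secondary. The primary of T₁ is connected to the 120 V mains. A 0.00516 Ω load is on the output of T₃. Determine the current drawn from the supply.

After T₁: V = 120.00 × 145/1813 = 9.5974 V.
After T₂: V = 9.5974 × 1389/2275 = 5.8597 V.
After T₃: V = 5.8597 × 397/801 = 2.9042 V.
I_load = 2.9042/0.00516 = 562.83 A, so P_out = 2.9042 × 562.83 = 1634.6 W.
All ideal ⇒ P_in = P_out, so I_supply = 1634.6/120 = 13.6 A.

I_supply ≈ 13.6 A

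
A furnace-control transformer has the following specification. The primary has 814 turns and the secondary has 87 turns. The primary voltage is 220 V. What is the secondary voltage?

V_s/V_p = N_s/N_p, so V_s = 220 × 87/814 = 23.5 V.

V_s ≈ 23.5 V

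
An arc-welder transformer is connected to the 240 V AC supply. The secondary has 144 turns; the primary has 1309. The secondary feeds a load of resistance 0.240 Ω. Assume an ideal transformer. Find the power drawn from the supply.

P ≈ 2900 W

V_s = V_p × N_s/N_p = 240 × 144/1309 = 26.402 V.
I_s = V_s/R = 26.402/0.240 = 110.01 A.
I_p = I_s × N_s/N_p = 110.01 × 144/1309 = 12.102 A.
P = V_p I_p = 240 × 12.102 = 2900 W.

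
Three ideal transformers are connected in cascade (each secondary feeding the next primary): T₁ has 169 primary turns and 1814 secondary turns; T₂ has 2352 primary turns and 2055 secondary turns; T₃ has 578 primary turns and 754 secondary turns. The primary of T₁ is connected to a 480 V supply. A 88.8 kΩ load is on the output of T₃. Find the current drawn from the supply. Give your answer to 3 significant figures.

After T₁: V = 480.00 × 1814/169 = 5152.2 V.
After T₂: V = 5152.2 × 2055/2352 = 4501.6 V.
After T₃: V = 4501.6 × 754/578 = 5872.3 V.
I_load = 5872.3/88800 = 0.066130 A, so P_out = 5872.3 × 0.066130 = 388.34 W.
All ideal ⇒ P_in = P_out, so I_supply = 388.34/480 = 0.809 A.

I_supply ≈ 0.809 A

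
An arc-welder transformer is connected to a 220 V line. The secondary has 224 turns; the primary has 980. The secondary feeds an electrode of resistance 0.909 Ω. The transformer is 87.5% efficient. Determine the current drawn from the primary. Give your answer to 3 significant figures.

V_s = 220 × 224/980 = 50.286 V.
I_s = V_s/R = 50.286/0.909 = 55.320 A.
P_out = V_s I_s = 50.286 × 55.320 = 2781.8 W.
P_in = P_out/η = 2781.8/0.875 = 3179.2 W.
I_p = P_in/V_p = 3179.2/220 = 14.5 A.

I_p ≈ 14.5 A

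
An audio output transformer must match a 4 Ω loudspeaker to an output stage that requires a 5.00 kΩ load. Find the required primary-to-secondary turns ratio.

Z_p/Z_s = (N_p/N_s)², so N_p/N_s = √(5000/4) = √1250 = 35.4.

N_p/N_s ≈ 35.4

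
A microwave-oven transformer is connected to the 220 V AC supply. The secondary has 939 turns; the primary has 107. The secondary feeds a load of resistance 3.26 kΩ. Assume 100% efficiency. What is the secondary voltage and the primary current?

V_s = V_p × N_s/N_p = 220 × 939/107 = 1930.7 V.
I_s = V_s/R = 1930.7/3260 = 0.59223 A.
I_p = I_s × N_s/N_p = 0.59223 × 939/107 = 5.20 A.

V_s ≈ 1930 V, I_p ≈ 5.20 A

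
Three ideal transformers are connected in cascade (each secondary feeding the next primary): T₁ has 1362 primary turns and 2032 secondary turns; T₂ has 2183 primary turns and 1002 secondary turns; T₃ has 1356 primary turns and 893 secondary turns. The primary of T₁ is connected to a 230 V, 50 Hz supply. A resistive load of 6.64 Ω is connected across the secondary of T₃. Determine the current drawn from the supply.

After T₁: V = 230.00 × 2032/1362 = 343.14 V.
After T₂: V = 343.14 × 1002/2183 = 157.50 V.
After T₃: V = 157.50 × 893/1356 = 103.72 V.
I_load = 103.72/6.64 = 15.621 A, so P_out = 103.72 × 15.621 = 1620.3 W.
All ideal ⇒ P_in = P_out, so I_supply = 1620.3/230 = 7.04 A.

I_supply ≈ 7.04 A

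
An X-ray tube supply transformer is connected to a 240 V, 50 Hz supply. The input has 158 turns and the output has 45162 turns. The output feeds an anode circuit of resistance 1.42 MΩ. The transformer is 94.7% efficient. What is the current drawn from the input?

I_in ≈ 14.6 A

V_out = 240 × 45162/158 = 68601 V.
I_out = V_out/R = 68601/(1.42×10^6) = 0.048310 A.
P_out = V_out I_out = 68601 × 0.048310 = 3314.1 W.
P_in = P_out/η = 3314.1/0.947 = 3499.6 W.
I_in = P_in/V_in = 3499.6/240 = 14.6 A.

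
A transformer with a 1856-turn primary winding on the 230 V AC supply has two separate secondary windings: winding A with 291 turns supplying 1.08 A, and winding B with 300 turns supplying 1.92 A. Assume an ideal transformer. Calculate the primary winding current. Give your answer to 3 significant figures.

I_p ≈ 0.480 A

V_A = 230 × 291/1856 = 36.061 V; V_B = 230 × 300/1856 = 37.177 V.
P_out = V_A I_A + V_B I_B = 36.061×1.08 + 37.177×1.92 = 38.946 + 71.379 = 110.33 W.
Ideal ⇒ P_in = P_out, so I_p = P_out/V_p = 110.33/230 = 0.480 A.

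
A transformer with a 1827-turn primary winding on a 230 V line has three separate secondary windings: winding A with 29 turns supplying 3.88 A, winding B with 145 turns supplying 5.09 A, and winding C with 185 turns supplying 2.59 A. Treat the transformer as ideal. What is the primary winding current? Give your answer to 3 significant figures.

I_p ≈ 0.728 A

V_A = 230 × 29/1827 = 3.6508 V; V_B = 230 × 145/1827 = 18.254 V; V_C = 230 × 185/1827 = 23.290 V.
P_out = V_A I_A + V_B I_B + V_C I_C = 3.6508×3.88 + 18.254×5.09 + 23.290×2.59 = 14.165 + 92.913 + 60.320 = 167.40 W.
Ideal ⇒ P_in = P_out, so I_p = P_out/V_p = 167.40/230 = 0.728 A.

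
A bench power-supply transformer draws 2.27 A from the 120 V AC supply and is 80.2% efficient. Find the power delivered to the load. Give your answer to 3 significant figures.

P_out ≈ 218 W

P_in = V_in I_in = 120 × 2.27 = 272.40 W.
P_out = η P_in = 0.802 × 272.40 = 218 W.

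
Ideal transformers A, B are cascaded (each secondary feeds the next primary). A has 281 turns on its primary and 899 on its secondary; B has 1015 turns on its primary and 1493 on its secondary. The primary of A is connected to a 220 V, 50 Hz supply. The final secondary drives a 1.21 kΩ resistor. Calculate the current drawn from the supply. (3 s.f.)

Secondary of A: V = 220.00 × 899/281 = 703.84 V.
Secondary of B: V = 703.84 × 1493/1015 = 1035.3 V.
I_load = 1035.3/1210 = 0.85563 A, so P_out = 1035.3 × 0.85563 = 885.84 W.
All ideal ⇒ P_in = P_out, so I_supply = 885.84/220 = 4.03 A.

I_supply ≈ 4.03 A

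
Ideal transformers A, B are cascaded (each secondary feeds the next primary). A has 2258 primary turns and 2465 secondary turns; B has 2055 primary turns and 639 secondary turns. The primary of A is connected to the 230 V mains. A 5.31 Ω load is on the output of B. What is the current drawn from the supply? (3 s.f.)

I_supply ≈ 4.99 A

Secondary of A: V = 230.00 × 2465/2258 = 251.09 V.
Secondary of B: V = 251.09 × 639/2055 = 78.075 V.
I_load = 78.075/5.31 = 14.703 A, so P_out = 78.075 × 14.703 = 1148.0 W.
All ideal ⇒ P_in = P_out, so I_supply = 1148.0/230 = 4.99 A.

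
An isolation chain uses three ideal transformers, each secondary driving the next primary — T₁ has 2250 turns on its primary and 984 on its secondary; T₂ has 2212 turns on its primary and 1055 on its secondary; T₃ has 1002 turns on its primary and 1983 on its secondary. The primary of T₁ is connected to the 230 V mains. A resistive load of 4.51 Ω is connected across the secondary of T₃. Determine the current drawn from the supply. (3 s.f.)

I_supply ≈ 8.69 A

Secondary of T₁: V = 230.00 × 984/2250 = 100.59 V.
Secondary of T₂: V = 100.59 × 1055/2212 = 47.974 V.
Secondary of T₃: V = 47.974 × 1983/1002 = 94.943 V.
I_load = 94.943/4.51 = 21.052 A, so P_out = 94.943 × 21.052 = 1998.7 W.
All ideal ⇒ P_in = P_out, so I_supply = 1998.7/230 = 8.69 A.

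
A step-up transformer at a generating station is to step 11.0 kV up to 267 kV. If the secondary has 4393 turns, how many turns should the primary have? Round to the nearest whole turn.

N_p/N_s = V_p/V_s, so N_p = 4393 × 11000/267000 = 181.0 ≈ 181 turns.

N_p = 181 turns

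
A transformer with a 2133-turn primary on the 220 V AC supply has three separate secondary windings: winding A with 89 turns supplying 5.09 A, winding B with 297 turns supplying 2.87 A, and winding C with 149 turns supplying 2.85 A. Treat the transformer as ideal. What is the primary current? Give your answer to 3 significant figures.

V_A = 220 × 89/2133 = 9.1796 V; V_B = 220 × 297/2133 = 30.633 V; V_C = 220 × 149/2133 = 15.368 V.
P_out = V_A I_A + V_B I_B + V_C I_C = 9.1796×5.09 + 30.633×2.87 + 15.368×2.85 = 46.724 + 87.916 + 43.799 = 178.44 W.
Ideal ⇒ P_in = P_out, so I_p = P_out/V_p = 178.44/220 = 0.811 A.

I_p ≈ 0.811 A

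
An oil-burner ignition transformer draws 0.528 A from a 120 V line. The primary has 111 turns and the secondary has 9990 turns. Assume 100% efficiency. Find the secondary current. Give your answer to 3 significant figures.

I_s/I_p = N_p/N_s, so I_s = 0.528 × 111/9990 = 0.00587 A.

I_s ≈ 0.00587 A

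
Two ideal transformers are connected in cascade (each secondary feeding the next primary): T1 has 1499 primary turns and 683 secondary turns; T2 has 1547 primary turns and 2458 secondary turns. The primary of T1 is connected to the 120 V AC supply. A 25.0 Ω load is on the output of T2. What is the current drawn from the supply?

After T1: V = 120.00 × 683/1499 = 54.676 V.
After T2: V = 54.676 × 2458/1547 = 86.874 V.
I_load = 86.874/25.0 = 3.4750 A, so P_out = 86.874 × 3.4750 = 301.89 W.
All ideal ⇒ P_in = P_out, so I_supply = 301.89/120 = 2.52 A.

I_supply ≈ 2.52 A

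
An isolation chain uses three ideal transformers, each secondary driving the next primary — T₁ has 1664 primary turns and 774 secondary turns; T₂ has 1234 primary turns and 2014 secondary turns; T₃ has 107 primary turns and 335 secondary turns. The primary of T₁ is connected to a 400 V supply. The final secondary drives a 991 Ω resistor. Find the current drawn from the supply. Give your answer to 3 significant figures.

I_supply ≈ 2.28 A

After T₁: V = 400.00 × 774/1664 = 186.06 V.
After T₂: V = 186.06 × 2014/1234 = 303.66 V.
After T₃: V = 303.66 × 335/107 = 950.72 V.
I_load = 950.72/991 = 0.95935 A, so P_out = 950.72 × 0.95935 = 912.08 W.
All ideal ⇒ P_in = P_out, so I_supply = 912.08/400 = 2.28 A.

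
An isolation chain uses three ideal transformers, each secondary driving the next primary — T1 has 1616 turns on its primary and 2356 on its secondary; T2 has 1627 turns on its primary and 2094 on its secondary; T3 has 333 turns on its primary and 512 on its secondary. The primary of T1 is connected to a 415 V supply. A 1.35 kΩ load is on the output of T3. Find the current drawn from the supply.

Secondary of T1: V = 415.00 × 2356/1616 = 605.04 V.
Secondary of T2: V = 605.04 × 2094/1627 = 778.70 V.
Secondary of T3: V = 778.70 × 512/333 = 1197.3 V.
I_load = 1197.3/1350 = 0.88688 A, so P_out = 1197.3 × 0.88688 = 1061.8 W.
All ideal ⇒ P_in = P_out, so I_supply = 1061.8/415 = 2.56 A.

I_supply ≈ 2.56 A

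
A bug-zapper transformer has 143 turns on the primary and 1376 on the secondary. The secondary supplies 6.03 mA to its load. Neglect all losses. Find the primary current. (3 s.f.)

For an ideal transformer I_p/I_s = N_s/N_p, so I_p = 0.00603 × 1376/143 = 0.0580 A.

I_p ≈ 0.0580 A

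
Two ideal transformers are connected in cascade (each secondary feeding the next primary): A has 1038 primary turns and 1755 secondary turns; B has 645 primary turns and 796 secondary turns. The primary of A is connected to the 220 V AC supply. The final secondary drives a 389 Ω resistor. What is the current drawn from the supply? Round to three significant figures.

I_supply ≈ 2.46 A

After A: V = 220.00 × 1755/1038 = 371.97 V.
After B: V = 371.97 × 796/645 = 459.05 V.
I_load = 459.05/389 = 1.1801 A, so P_out = 459.05 × 1.1801 = 541.70 W.
All ideal ⇒ P_in = P_out, so I_supply = 541.70/220 = 2.46 A.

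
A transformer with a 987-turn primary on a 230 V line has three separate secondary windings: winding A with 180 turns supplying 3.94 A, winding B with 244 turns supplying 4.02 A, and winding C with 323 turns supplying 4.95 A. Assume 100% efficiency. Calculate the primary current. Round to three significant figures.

V_A = 230 × 180/987 = 41.945 V; V_B = 230 × 244/987 = 56.859 V; V_C = 230 × 323/987 = 75.268 V.
P_out = V_A I_A + V_B I_B + V_C I_C = 41.945×3.94 + 56.859×4.02 + 75.268×4.95 = 165.26 + 228.57 + 372.58 = 766.42 W.
Ideal ⇒ P_in = P_out, so I_p = P_out/V_p = 766.42/230 = 3.33 A.

I_p ≈ 3.33 A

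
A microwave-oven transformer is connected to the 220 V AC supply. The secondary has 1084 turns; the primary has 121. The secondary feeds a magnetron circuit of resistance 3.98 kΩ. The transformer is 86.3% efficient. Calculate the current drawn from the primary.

V_s = 220 × 1084/121 = 1970.9 V.
I_s = V_s/R = 1970.9/3980 = 0.49520 A.
P_out = V_s I_s = 1970.9 × 0.49520 = 976.00 W.
P_in = P_out/η = 976.00/0.863 = 1130.9 W.
I_p = P_in/V_p = 1130.9/220 = 5.14 A.

I_p ≈ 5.14 A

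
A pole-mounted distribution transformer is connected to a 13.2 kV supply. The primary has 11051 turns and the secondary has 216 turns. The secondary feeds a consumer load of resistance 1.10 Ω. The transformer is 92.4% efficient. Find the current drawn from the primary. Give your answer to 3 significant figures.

I_p ≈ 4.96 A

V_s = 13200 × 216/11051 = 258.00 V.
I_s = V_s/R = 258.00/1.10 = 234.55 A.
P_out = V_s I_s = 258.00 × 234.55 = 60515 W.
P_in = P_out/η = 60515/0.924 = 65492 W.
I_p = P_in/V_p = 65492/13200 = 4.96 A.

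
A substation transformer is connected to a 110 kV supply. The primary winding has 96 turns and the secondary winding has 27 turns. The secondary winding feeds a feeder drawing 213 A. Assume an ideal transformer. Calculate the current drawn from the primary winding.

I_p ≈ 59.9 A

For an ideal transformer I_p N_p = I_s N_s, so I_p = 213 × 27/96 = 59.9 A.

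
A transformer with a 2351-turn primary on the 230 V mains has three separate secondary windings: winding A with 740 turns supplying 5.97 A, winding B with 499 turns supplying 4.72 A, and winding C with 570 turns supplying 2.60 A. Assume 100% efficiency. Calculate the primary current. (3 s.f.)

I_p ≈ 3.51 A

V_A = 230 × 740/2351 = 72.395 V; V_B = 230 × 499/2351 = 48.818 V; V_C = 230 × 570/2351 = 55.764 V.
P_out = V_A I_A + V_B I_B + V_C I_C = 72.395×5.97 + 48.818×4.72 + 55.764×2.60 = 432.20 + 230.42 + 144.99 = 807.60 W.
Ideal ⇒ P_in = P_out, so I_p = P_out/V_p = 807.60/230 = 3.51 A.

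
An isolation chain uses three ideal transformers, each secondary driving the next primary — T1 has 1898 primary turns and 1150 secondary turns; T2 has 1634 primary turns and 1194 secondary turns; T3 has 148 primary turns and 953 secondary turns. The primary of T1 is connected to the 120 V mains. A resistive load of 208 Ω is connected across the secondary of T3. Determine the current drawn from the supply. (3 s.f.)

Secondary of T1: V = 120.00 × 1150/1898 = 72.708 V.
Secondary of T2: V = 72.708 × 1194/1634 = 53.129 V.
Secondary of T3: V = 53.129 × 953/148 = 342.11 V.
I_load = 342.11/208 = 1.6448 A, so P_out = 342.11 × 1.6448 = 562.69 W.
All ideal ⇒ P_in = P_out, so I_supply = 562.69/120 = 4.69 A.

I_supply ≈ 4.69 A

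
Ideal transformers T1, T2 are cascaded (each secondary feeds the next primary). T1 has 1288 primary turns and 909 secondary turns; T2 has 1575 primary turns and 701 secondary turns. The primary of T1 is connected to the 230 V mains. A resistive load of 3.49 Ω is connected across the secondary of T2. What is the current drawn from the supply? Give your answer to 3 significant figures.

Secondary of T1: V = 230.00 × 909/1288 = 162.32 V.
Secondary of T2: V = 162.32 × 701/1575 = 72.246 V.
I_load = 72.246/3.49 = 20.701 A, so P_out = 72.246 × 20.701 = 1495.6 W.
All ideal ⇒ P_in = P_out, so I_supply = 1495.6/230 = 6.50 A.

I_supply ≈ 6.50 A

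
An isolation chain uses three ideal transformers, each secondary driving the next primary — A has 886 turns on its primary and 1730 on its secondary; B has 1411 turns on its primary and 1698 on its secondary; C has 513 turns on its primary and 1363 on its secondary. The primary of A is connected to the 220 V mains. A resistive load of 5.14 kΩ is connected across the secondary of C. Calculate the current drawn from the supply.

I_supply ≈ 1.67 A

Secondary of A: V = 220.00 × 1730/886 = 429.57 V.
Secondary of B: V = 429.57 × 1698/1411 = 516.95 V.
Secondary of C: V = 516.95 × 1363/513 = 1373.5 V.
I_load = 1373.5/5140 = 0.26722 A, so P_out = 1373.5 × 0.26722 = 367.02 W.
All ideal ⇒ P_in = P_out, so I_supply = 367.02/220 = 1.67 A.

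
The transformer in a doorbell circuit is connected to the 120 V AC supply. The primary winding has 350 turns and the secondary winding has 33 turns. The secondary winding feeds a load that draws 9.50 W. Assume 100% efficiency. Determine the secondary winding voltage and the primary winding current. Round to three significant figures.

V_s = V_p × N_s/N_p = 120 × 33/350 = 11.314 V.
I_s = P/V_s = 9.50/11.314 = 0.83965 A.
I_p = I_s × N_s/N_p = 0.83965 × 33/350 = 0.0792 A.

V_s ≈ 11.3 V, I_p ≈ 0.0792 A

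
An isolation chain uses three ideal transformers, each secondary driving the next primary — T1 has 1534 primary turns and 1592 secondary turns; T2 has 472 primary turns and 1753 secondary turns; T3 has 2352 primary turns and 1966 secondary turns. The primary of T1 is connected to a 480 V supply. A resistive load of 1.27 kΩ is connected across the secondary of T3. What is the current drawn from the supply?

After T1: V = 480.00 × 1592/1534 = 498.15 V.
After T2: V = 498.15 × 1753/472 = 1850.1 V.
After T3: V = 1850.1 × 1966/2352 = 1546.5 V.
I_load = 1546.5/1270 = 1.2177 A, so P_out = 1546.5 × 1.2177 = 1883.2 W.
All ideal ⇒ P_in = P_out, so I_supply = 1883.2/480 = 3.92 A.

I_supply ≈ 3.92 A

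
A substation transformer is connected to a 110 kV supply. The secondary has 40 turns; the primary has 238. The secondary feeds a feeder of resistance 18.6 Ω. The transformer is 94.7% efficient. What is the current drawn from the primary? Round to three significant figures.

I_p ≈ 176 A

V_s = 110000 × 40/238 = 18487 V.
I_s = V_s/R = 18487/18.6 = 993.95 A.
P_out = V_s I_s = 18487 × 993.95 = 1.8375×10^7 W.
P_in = P_out/η = 1.8375×10^7/0.947 = 1.9404×10^7 W.
I_p = P_in/V_p = 1.9404×10^7/110000 = 176 A.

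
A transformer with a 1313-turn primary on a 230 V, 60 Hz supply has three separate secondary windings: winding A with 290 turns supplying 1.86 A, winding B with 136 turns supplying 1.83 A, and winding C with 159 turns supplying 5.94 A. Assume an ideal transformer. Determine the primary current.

V_A = 230 × 290/1313 = 50.800 V; V_B = 230 × 136/1313 = 23.823 V; V_C = 230 × 159/1313 = 27.852 V.
P_out = V_A I_A + V_B I_B + V_C I_C = 50.800×1.86 + 23.823×1.83 + 27.852×5.94 = 94.487 + 43.597 + 165.44 = 303.53 W.
Ideal ⇒ P_in = P_out, so I_p = P_out/V_p = 303.53/230 = 1.32 A.

I_p ≈ 1.32 A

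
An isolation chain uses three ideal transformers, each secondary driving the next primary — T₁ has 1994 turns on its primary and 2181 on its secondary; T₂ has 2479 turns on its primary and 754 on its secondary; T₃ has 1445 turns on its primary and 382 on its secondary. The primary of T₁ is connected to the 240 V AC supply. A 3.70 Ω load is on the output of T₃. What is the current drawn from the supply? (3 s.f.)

After T₁: V = 240.00 × 2181/1994 = 262.51 V.
After T₂: V = 262.51 × 754/2479 = 79.843 V.
After T₃: V = 79.843 × 382/1445 = 21.107 V.
I_load = 21.107/3.70 = 5.7047 A, so P_out = 21.107 × 5.7047 = 120.41 W.
All ideal ⇒ P_in = P_out, so I_supply = 120.41/240 = 0.502 A.

I_supply ≈ 0.502 A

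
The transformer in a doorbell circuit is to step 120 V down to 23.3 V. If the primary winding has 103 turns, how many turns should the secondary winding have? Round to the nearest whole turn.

N_s/N_p = V_s/V_p, so N_s = 103 × 23.3/120 = 20.0 ≈ 20 turns.

N_s = 20 turns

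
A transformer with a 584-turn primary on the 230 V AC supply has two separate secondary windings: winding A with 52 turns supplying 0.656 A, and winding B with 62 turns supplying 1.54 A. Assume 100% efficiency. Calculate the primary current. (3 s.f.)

I_p ≈ 0.222 A

V_A = 230 × 52/584 = 20.479 V; V_B = 230 × 62/584 = 24.418 V.
P_out = V_A I_A + V_B I_B = 20.479×0.656 + 24.418×1.54 = 13.435 + 37.603 = 51.038 W.
Ideal ⇒ P_in = P_out, so I_p = P_out/V_p = 51.038/230 = 0.222 A.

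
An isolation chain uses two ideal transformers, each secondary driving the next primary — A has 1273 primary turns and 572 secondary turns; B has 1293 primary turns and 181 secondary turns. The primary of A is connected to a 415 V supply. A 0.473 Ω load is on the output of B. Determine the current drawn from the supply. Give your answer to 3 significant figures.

I_supply ≈ 3.47 A

Secondary of A: V = 415.00 × 572/1273 = 186.47 V.
Secondary of B: V = 186.47 × 181/1293 = 26.103 V.
I_load = 26.103/0.473 = 55.187 A, so P_out = 26.103 × 55.187 = 1440.6 W.
All ideal ⇒ P_in = P_out, so I_supply = 1440.6/415 = 3.47 A.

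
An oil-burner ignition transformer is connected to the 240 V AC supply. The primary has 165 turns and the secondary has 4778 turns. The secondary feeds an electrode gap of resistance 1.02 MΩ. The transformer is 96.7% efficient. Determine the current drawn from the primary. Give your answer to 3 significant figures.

V_s = 240 × 4778/165 = 6949.8 V.
I_s = V_s/R = 6949.8/(1.02×10^6) = 0.0068135 A.
P_out = V_s I_s = 6949.8 × 0.0068135 = 47.353 W.
P_in = P_out/η = 47.353/0.967 = 48.969 W.
I_p = P_in/V_p = 48.969/240 = 0.204 A.

I_p ≈ 0.204 A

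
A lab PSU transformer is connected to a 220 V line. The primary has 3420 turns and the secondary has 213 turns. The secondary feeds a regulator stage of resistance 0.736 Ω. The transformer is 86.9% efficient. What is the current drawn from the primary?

V_s = 220 × 213/3420 = 13.702 V.
I_s = V_s/R = 13.702/0.736 = 18.617 A.
P_out = V_s I_s = 13.702 × 18.617 = 255.08 W.
P_in = P_out/η = 255.08/0.869 = 293.53 W.
I_p = P_in/V_p = 293.53/220 = 1.33 A.

I_p ≈ 1.33 A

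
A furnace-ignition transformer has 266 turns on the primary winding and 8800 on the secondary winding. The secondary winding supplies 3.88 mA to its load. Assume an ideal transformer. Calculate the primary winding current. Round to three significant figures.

I_p ≈ 0.128 A

For an ideal transformer I_p/I_s = N_s/N_p, so I_p = 0.00388 × 8800/266 = 0.128 A.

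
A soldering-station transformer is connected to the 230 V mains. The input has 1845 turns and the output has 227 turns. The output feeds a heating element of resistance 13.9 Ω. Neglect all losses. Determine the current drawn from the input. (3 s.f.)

V_out = V_in × N_out/N_in = 230 × 227/1845 = 28.298 V.
I_out = V_out/R = 28.298/13.9 = 2.0358 A.
For an ideal transformer I_in N_in = I_out N_out, so I_in = 2.0358 × 227/1845 = 0.250 A.

I_in ≈ 0.250 A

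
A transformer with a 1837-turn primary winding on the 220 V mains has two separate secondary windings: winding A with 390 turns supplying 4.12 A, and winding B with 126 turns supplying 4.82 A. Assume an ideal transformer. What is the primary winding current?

I_p ≈ 1.21 A

V_A = 220 × 390/1837 = 46.707 V; V_B = 220 × 126/1837 = 15.090 V.
P_out = V_A I_A + V_B I_B = 46.707×4.12 + 15.090×4.82 = 192.43 + 72.733 = 265.16 W.
Ideal ⇒ P_in = P_out, so I_p = P_out/V_p = 265.16/220 = 1.21 A.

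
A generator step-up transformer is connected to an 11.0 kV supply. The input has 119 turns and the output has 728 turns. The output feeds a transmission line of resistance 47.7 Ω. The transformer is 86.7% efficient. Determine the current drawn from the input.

I_in ≈ 9950 A

V_out = 11000 × 728/119 = 67294 V.
I_out = V_out/R = 67294/47.7 = 1410.8 A.
P_out = V_out I_out = 67294 × 1410.8 = 9.4937×10^7 W.
P_in = P_out/η = 9.4937×10^7/0.867 = 1.0950×10^8 W.
I_in = P_in/V_in = 1.0950×10^8/11000 = 9950 A.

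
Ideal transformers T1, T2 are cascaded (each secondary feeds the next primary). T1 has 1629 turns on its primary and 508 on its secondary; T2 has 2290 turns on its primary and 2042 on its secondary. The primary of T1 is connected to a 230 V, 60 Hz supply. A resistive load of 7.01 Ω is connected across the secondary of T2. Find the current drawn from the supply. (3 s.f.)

I_supply ≈ 2.54 A

After T1: V = 230.00 × 508/1629 = 71.725 V.
After T2: V = 71.725 × 2042/2290 = 63.957 V.
I_load = 63.957/7.01 = 9.1237 A, so P_out = 63.957 × 9.1237 = 583.53 W.
All ideal ⇒ P_in = P_out, so I_supply = 583.53/230 = 2.54 A.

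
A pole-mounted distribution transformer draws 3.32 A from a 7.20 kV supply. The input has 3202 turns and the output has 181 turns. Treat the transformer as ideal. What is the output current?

I_out/I_in = N_in/N_out, so I_out = 3.32 × 3202/181 = 58.7 A.

I_out ≈ 58.7 A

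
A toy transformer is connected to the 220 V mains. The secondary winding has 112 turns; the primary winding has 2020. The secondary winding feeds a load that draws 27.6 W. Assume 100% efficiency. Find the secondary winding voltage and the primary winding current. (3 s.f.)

V_s = V_p × N_s/N_p = 220 × 112/2020 = 12.198 V.
I_s = P/V_s = 27.6/12.198 = 2.2627 A.
I_p = I_s × N_s/N_p = 2.2627 × 112/2020 = 0.125 A.

V_s ≈ 12.2 V, I_p ≈ 0.125 A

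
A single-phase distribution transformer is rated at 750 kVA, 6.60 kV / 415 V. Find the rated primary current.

I_p = S/V_p = 750000/6600 = 114 A.

I_p ≈ 114 A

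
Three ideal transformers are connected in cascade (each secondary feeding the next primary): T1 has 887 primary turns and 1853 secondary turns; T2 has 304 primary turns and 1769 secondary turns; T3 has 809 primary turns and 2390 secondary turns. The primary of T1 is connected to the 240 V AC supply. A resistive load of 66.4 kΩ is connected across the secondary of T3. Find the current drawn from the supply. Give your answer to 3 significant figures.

I_supply ≈ 4.66 A

Secondary of T1: V = 240.00 × 1853/887 = 501.38 V.
Secondary of T2: V = 501.38 × 1769/304 = 2917.5 V.
Secondary of T3: V = 2917.5 × 2390/809 = 8619.2 V.
I_load = 8619.2/66400 = 0.12981 A, so P_out = 8619.2 × 0.12981 = 1118.8 W.
All ideal ⇒ P_in = P_out, so I_supply = 1118.8/240 = 4.66 A.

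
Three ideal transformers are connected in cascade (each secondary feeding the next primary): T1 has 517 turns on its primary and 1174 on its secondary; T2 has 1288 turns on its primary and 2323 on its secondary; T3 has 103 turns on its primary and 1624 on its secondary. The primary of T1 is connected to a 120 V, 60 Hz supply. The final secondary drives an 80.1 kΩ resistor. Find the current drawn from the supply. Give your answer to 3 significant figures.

I_supply ≈ 6.25 A

Secondary of T1: V = 120.00 × 1174/517 = 272.50 V.
Secondary of T2: V = 272.50 × 2323/1288 = 491.46 V.
Secondary of T3: V = 491.46 × 1624/103 = 7748.9 V.
I_load = 7748.9/80100 = 0.096741 A, so P_out = 7748.9 × 0.096741 = 749.63 W.
All ideal ⇒ P_in = P_out, so I_supply = 749.63/120 = 6.25 A.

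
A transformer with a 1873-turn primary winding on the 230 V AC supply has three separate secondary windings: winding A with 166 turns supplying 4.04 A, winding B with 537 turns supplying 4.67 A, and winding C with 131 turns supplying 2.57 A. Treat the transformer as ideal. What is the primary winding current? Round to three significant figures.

I_p ≈ 1.88 A

V_A = 230 × 166/1873 = 20.384 V; V_B = 230 × 537/1873 = 65.942 V; V_C = 230 × 131/1873 = 16.086 V.
P_out = V_A I_A + V_B I_B + V_C I_C = 20.384×4.04 + 65.942×4.67 + 16.086×2.57 = 82.353 + 307.95 + 41.342 = 431.65 W.
Ideal ⇒ P_in = P_out, so I_p = P_out/V_p = 431.65/230 = 1.88 A.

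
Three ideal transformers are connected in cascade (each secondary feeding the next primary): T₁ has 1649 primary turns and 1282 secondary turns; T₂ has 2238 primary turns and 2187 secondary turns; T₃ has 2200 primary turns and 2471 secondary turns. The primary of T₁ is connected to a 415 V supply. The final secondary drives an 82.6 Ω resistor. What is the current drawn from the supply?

Secondary of T₁: V = 415.00 × 1282/1649 = 322.64 V.
Secondary of T₂: V = 322.64 × 2187/2238 = 315.29 V.
Secondary of T₃: V = 315.29 × 2471/2200 = 354.12 V.
I_load = 354.12/82.6 = 4.2872 A, so P_out = 354.12 × 4.2872 = 1518.2 W.
All ideal ⇒ P_in = P_out, so I_supply = 1518.2/415 = 3.66 A.

I_supply ≈ 3.66 A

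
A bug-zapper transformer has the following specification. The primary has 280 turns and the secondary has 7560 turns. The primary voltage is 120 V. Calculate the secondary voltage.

V_s ≈ 3240 V

V_s/V_p = N_s/N_p, so V_s = 120 × 7560/280 = 3240 V.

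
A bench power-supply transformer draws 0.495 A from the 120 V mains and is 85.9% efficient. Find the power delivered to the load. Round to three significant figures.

P_in = V_in I_in = 120 × 0.495 = 59.400 W.
P_out = η P_in = 0.859 × 59.400 = 51.0 W.

P_out ≈ 51.0 W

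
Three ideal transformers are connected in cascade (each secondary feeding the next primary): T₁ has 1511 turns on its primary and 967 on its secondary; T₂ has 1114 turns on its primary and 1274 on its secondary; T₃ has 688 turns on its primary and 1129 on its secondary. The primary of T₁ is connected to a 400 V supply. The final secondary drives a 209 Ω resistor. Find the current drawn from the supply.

I_supply ≈ 2.76 A

Secondary of T₁: V = 400.00 × 967/1511 = 255.99 V.
Secondary of T₂: V = 255.99 × 1274/1114 = 292.76 V.
Secondary of T₃: V = 292.76 × 1129/688 = 480.41 V.
I_load = 480.41/209 = 2.2986 A, so P_out = 480.41 × 2.2986 = 1104.3 W.
All ideal ⇒ P_in = P_out, so I_supply = 1104.3/400 = 2.76 A.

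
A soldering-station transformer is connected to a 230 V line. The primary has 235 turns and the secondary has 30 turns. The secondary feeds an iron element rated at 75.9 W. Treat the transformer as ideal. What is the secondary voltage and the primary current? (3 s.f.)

V_s ≈ 29.4 V, I_p ≈ 0.330 A

V_s = V_p × N_s/N_p = 230 × 30/235 = 29.362 V.
I_s = P/V_s = 75.9/29.362 = 2.5850 A.
I_p = I_s × N_s/N_p = 2.5850 × 30/235 = 0.330 A.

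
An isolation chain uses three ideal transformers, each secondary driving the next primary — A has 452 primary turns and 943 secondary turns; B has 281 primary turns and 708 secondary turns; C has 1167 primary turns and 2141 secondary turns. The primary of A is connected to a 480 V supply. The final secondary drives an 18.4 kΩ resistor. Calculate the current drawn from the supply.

I_supply ≈ 2.43 A

After A: V = 480.00 × 943/452 = 1001.4 V.
After B: V = 1001.4 × 708/281 = 2523.1 V.
After C: V = 2523.1 × 2141/1167 = 4629.0 V.
I_load = 4629.0/18400 = 0.25158 A, so P_out = 4629.0 × 0.25158 = 1164.5 W.
All ideal ⇒ P_in = P_out, so I_supply = 1164.5/480 = 2.43 A.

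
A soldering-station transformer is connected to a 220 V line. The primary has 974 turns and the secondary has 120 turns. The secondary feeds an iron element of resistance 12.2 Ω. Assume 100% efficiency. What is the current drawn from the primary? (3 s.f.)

I_p ≈ 0.274 A

V_s = V_p × N_s/N_p = 220 × 120/974 = 27.105 V.
I_s = V_s/R = 27.105/12.2 = 2.2217 A.
For an ideal transformer I_p N_p = I_s N_s, so I_p = 2.2217 × 120/974 = 0.274 A.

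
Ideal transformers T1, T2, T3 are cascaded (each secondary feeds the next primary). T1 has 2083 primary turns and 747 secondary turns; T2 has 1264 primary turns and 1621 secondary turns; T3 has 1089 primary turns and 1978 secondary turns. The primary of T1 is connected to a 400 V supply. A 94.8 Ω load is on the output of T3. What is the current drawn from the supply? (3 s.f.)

I_supply ≈ 2.94 A

Secondary of T1: V = 400.00 × 747/2083 = 143.45 V.
Secondary of T2: V = 143.45 × 1621/1264 = 183.96 V.
Secondary of T3: V = 183.96 × 1978/1089 = 334.14 V.
I_load = 334.14/94.8 = 3.5247 A, so P_out = 334.14 × 3.5247 = 1177.7 W.
All ideal ⇒ P_in = P_out, so I_supply = 1177.7/400 = 2.94 A.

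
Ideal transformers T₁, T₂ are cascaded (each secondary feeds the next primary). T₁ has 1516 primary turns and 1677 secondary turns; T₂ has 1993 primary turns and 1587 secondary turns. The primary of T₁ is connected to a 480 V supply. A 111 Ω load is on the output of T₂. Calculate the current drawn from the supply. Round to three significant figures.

I_supply ≈ 3.36 A

After T₁: V = 480.00 × 1677/1516 = 530.98 V.
After T₂: V = 530.98 × 1587/1993 = 422.81 V.
I_load = 422.81/111 = 3.8091 A, so P_out = 422.81 × 3.8091 = 1610.5 W.
All ideal ⇒ P_in = P_out, so I_supply = 1610.5/480 = 3.36 A.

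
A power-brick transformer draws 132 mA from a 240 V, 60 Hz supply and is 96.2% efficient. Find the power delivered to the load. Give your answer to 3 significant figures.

P_out ≈ 30.5 W

P_in = V_in I_in = 240 × 0.132 = 31.680 W.
P_out = η P_in = 0.962 × 31.680 = 30.5 W.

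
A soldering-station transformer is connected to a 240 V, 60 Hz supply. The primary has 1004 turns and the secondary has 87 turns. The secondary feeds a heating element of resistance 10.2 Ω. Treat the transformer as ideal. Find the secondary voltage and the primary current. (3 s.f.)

V_s = V_p × N_s/N_p = 240 × 87/1004 = 20.797 V.
I_s = V_s/R = 20.797/10.2 = 2.0389 A.
I_p = I_s × N_s/N_p = 2.0389 × 87/1004 = 0.177 A.

V_s ≈ 20.8 V, I_p ≈ 0.177 A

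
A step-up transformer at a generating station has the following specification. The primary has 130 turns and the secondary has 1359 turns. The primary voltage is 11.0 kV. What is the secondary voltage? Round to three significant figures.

V_s/V_p = N_s/N_p, so V_s = 11000 × 1359/130 = 115000 V.

V_s ≈ 115000 V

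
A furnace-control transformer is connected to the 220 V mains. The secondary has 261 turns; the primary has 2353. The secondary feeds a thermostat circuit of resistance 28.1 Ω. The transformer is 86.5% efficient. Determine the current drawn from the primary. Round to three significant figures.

I_p ≈ 0.111 A

V_s = 220 × 261/2353 = 24.403 V.
I_s = V_s/R = 24.403/28.1 = 0.86843 A.
P_out = V_s I_s = 24.403 × 0.86843 = 21.192 W.
P_in = P_out/η = 21.192/0.865 = 24.500 W.
I_p = P_in/V_p = 24.500/220 = 0.111 A.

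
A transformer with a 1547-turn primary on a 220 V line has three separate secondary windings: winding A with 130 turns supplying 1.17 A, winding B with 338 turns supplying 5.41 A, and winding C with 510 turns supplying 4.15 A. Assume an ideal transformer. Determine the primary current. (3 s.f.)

I_p ≈ 2.65 A

V_A = 220 × 130/1547 = 18.487 V; V_B = 220 × 338/1547 = 48.067 V; V_C = 220 × 510/1547 = 72.527 V.
P_out = V_A I_A + V_B I_B + V_C I_C = 18.487×1.17 + 48.067×5.41 + 72.527×4.15 = 21.630 + 260.04 + 300.99 = 582.66 W.
Ideal ⇒ P_in = P_out, so I_p = P_out/V_p = 582.66/220 = 2.65 A.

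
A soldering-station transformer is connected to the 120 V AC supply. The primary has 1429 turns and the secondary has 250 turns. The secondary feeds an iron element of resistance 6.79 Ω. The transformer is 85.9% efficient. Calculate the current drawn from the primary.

I_p ≈ 0.630 A

V_s = 120 × 250/1429 = 20.994 V.
I_s = V_s/R = 20.994/6.79 = 3.0919 A.
P_out = V_s I_s = 20.994 × 3.0919 = 64.910 W.
P_in = P_out/η = 64.910/0.859 = 75.564 W.
I_p = P_in/V_p = 75.564/120 = 0.630 A.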